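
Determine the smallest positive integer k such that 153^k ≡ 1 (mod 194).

96

Since 153 ∈ (Z/194Z)^×, its order divides φ(194) = φ(2)·φ(97) = 1·96 = 96 = 2^5 · 3.
Divisors of 96: 1, 2, 3, 4, 6, 8, 12, 16, 24, 32, 48, 96.
Compute 153^d (mod 194) for the divisors d until we hit 1:
153^1 ≡ 153 (mod 194)
153^2 ≡ 129 (mod 194)
153^3 ≡ 143 (mod 194)
153^4 ≡ 151 (mod 194)
153^6 ≡ 79 (mod 194)
153^8 ≡ 103 (mod 194)
153^12 ≡ 33 (mod 194)
153^16 ≡ 133 (mod 194)
153^24 ≡ 119 (mod 194)
153^32 ≡ 35 (mod 194)
153^48 ≡ 193 (mod 194)
153^96 ≡ 1 (mod 194) ✓
So ord_194(153) = 96.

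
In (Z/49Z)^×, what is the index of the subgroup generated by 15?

ord(15) | φ(49) = φ(7^2) = 7·(7−1) = 42 = 2 · 3 · 7.
Divisors of 42: 1, 2, 3, 6, 7, 14, 21, 42.
Check 15^d mod 49 for each divisor in increasing order:
15^1 ≡ 15
15^2 ≡ 29
15^3 ≡ 43
15^6 ≡ 36
15^7 ≡ 1
Thus |⟨15⟩| = ord(15) = 7.
Index = |(Z/49Z)^×| / |⟨15⟩| = 42 / 7 = 6.

6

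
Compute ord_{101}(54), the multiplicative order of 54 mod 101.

25

The order of 54 must divide φ(101) = 101 − 1 = 100 = 2^2 · 5^2.
Divisors of 100: 1, 2, 4, 5, 10, 20, 25, 50, 100.
Evaluate successive powers at the divisors of 100:
54^1 ≡ 54
54^2 ≡ 88
54^4 ≡ 68
54^5 ≡ 36
54^10 ≡ 84
54^20 ≡ 87
54^25 ≡ 1
Therefore the multiplicative order of 54 modulo 101 is 25.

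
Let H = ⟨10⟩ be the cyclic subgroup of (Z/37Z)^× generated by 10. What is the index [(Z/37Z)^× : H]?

12

By Lagrange's theorem, ord_37(10) divides φ(37) = 37 − 1 = 36 = 2^2 · 3^2.
Divisors of 36: 1, 2, 3, 4, 6, 9, 12, 18, 36.
Check 10^d mod 37 for each divisor in increasing order:
10^1 ≡ 10
10^2 ≡ 26
10^3 ≡ 1
Thus |⟨10⟩| = ord(10) = 3.
The index is φ(37) / ord(10) = 36 / 3 = 12.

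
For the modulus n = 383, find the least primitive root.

φ(383) = 383 − 1 = 382 = 2 · 191.
g is a primitive root iff g^(382/q) ≢ 1 (mod 383) for each prime q ∈ {2, 191}.
g = 2: 2^191 ≡ 1 — hits 1, so not a primitive root.
g = 3: 3^191 ≡ 1 — hits 1, so not a primitive root.
g = 4: 4^191 ≡ 1 — hits 1, so not a primitive root.
g = 5: 5^191 ≡ 382; 5^2 ≡ 25 — none is 1, so 5 is a primitive root.
Hence the least primitive root of 383 is 5.

5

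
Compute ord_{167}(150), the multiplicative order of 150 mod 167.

83

ord(150) | φ(167) = 167 − 1 = 166 = 2 · 83.
Divisors of 166: 1, 2, 83, 166.
Check 150^d mod 167 for each divisor in increasing order:
150^1 ≡ 150 (mod 167)
150^2 ≡ 122 (mod 167)
150^83 ≡ 1 (mod 167) ✓
Therefore the multiplicative order of 150 modulo 167 is 83.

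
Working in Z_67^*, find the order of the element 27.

The order of 27 must divide φ(67) = 67 − 1 = 66 = 2 · 3 · 11.
Divisors of 66: 1, 2, 3, 6, 11, 22, 33, 66.
Evaluate successive powers at the divisors of 66:
27^1 ≡ 27 (mod 67)
27^2 ≡ 59 (mod 67)
27^3 ≡ 52 (mod 67)
27^6 ≡ 24 (mod 67)
27^11 ≡ 66 (mod 67)
27^22 ≡ 1 (mod 67) ✓
Therefore the multiplicative order of 27 modulo 67 is 22.

22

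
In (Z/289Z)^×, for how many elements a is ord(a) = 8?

φ(289) = φ(17^2) = 17·(17−1) = 272 = 2^4 · 17.
(Z/289Z)^× is cyclic (|G| = 272); a cyclic group of order m has exactly φ(d) elements of each order d | m, and none otherwise.
8 = 2^3 divides 272, and φ(8) = 4.

4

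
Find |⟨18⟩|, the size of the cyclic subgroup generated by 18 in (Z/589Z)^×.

By Lagrange's theorem, ord_589(18) divides φ(589) = φ(19·31) = (19−1)·(31−1) = 18·30 = 540 = 2^2 · 3^3 · 5.
Divisors of 540: 1, 2, 3, 4, 5, 6, 9, 10, 12, 15, 18, 20, 27, 30, 36, 45, 54, 60, 90, 108, 135, 180, 270, 540.
Check 18^d mod 589 for each divisor in increasing order:
18^1 ≡ 18 (mod 589)
18^2 ≡ 324 (mod 589)
18^3 ≡ 531 (mod 589)
18^4 ≡ 134 (mod 589)
18^5 ≡ 56 (mod 589)
18^6 ≡ 419 (mod 589)
18^9 ≡ 436 (mod 589)
18^10 ≡ 191 (mod 589)
18^12 ≡ 39 (mod 589)
18^15 ≡ 94 (mod 589)
18^18 ≡ 438 (mod 589)
18^20 ≡ 552 (mod 589)
18^27 ≡ 132 (mod 589)
18^30 ≡ 1 (mod 589) ✓
Hence ord(18) = 30.

30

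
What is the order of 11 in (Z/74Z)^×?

ord(11) | φ(74) = φ(2)·φ(37) = 1·36 = 36 = 2^2 · 3^2.
Divisors of 36: 1, 2, 3, 4, 6, 9, 12, 18, 36.
Check 11^d mod 74 for each divisor in increasing order:
11^1 ≡ 11 (mod 74)
11^2 ≡ 47 (mod 74)
11^3 ≡ 73 (mod 74)
11^4 ≡ 63 (mod 74)
11^6 ≡ 1 (mod 74) ✓
So ord_74(11) = 6.

6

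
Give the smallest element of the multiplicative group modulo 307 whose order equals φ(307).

5

φ(307) = 307 − 1 = 306 = 2 · 3^2 · 17.
Test candidates g = 2, 3, … against the prime factors q ∈ {2, 3, 17} of φ(307): g is a generator iff g^(306/q) ≢ 1 for every such q.
g = 2: 2^153 ≡ 306; 2^102 ≡ 1 — hits 1, so not a primitive root.
g = 3: 3^153 ≡ 306; 3^102 ≡ 1 — hits 1, so not a primitive root.
g = 4: 4^153 ≡ 1 — hits 1, so not a primitive root.
g = 5: 5^153 ≡ 306; 5^102 ≡ 289; 5^18 ≡ 81 — none is 1, so 5 is a primitive root.
So 5 is the smallest generator of (Z/307Z)^×.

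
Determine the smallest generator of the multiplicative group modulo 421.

φ(421) = 421 − 1 = 420 = 2^2 · 3 · 5 · 7.
g is a primitive root iff g^(420/q) ≢ 1 (mod 421) for each prime q ∈ {2, 3, 5, 7}.
g = 2: 2^210 ≡ 420; 2^140 ≡ 400; 2^84 ≡ 279; 2^60 ≡ 370 — none is 1, so 2 is a primitive root.
The smallest primitive root modulo 421 is 2.

2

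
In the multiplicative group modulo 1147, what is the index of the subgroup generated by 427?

6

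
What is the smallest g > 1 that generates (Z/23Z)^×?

5

φ(23) = 23 − 1 = 22 = 2 · 11.
Test candidates g = 2, 3, … against the prime factors q ∈ {2, 11} of φ(23): g is a generator iff g^(22/q) ≢ 1 for every such q.
g = 2: 2^11 ≡ 1 — hits 1, so not a primitive root.
g = 3: 3^11 ≡ 1 — hits 1, so not a primitive root.
g = 4: 4^11 ≡ 1 — hits 1, so not a primitive root.
g = 5: 5^11 ≡ 22; 5^2 ≡ 2 — none is 1, so 5 is a primitive root.
So 5 is the smallest generator of (Z/23Z)^×.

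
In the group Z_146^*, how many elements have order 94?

0

φ(146) = φ(2)·φ(73) = 1·72 = 72 = 2^3 · 3^2.
(Z/146Z)^× is cyclic (|G| = 72); a cyclic group of order m has exactly φ(d) elements of each order d | m, and none otherwise.
Here 72 is not a multiple of 94, so there are no elements of order 94.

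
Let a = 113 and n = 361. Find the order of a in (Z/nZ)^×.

38

Since 113 ∈ (Z/361Z)^×, its order divides φ(361) = φ(19^2) = 19·(19−1) = 342 = 2 · 3^2 · 19.
Divisors of 342: 1, 2, 3, 6, 9, 18, 19, 38, 57, 114, 171, 342.
Test each divisor d:
113^1 ≡ 113 (mod 361)
113^2 ≡ 134 (mod 361)
113^3 ≡ 341 (mod 361)
113^6 ≡ 39 (mod 361)
113^9 ≡ 303 (mod 361)
113^18 ≡ 115 (mod 361)
113^19 ≡ 360 (mod 361)
113^38 ≡ 1 (mod 361) ✓
Hence ord(113) = 38.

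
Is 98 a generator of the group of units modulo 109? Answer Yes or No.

φ(109) = 109 − 1 = 108 = 2^2 · 3^3.
It suffices to check that the order of 98 is not a proper divisor of 108: compute 98^(108/q) for q ∈ {2, 3}.
98^54 ≡ 108 (mod 109)  [q = 2: ≢ 1 ✓]
98^36 ≡ 45 (mod 109)  [q = 3: ≢ 1 ✓]
None equal 1, so ord_109(98) = 108: 98 is a primitive root.

Yes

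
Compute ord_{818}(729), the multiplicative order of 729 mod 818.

Since 729 ∈ (Z/818Z)^×, its order divides φ(818) = φ(2)·φ(409) = 1·408 = 408 = 2^3 · 3 · 17.
Divisors of 408: 1, 2, 3, 4, 6, 8, 12, 17, 24, 34, 51, 68, 102, 136, 204, 408.
Test each divisor d:
729^1 ≡ 729
729^2 ≡ 559
729^3 ≡ 147
729^4 ≡ 5
729^6 ≡ 341
729^8 ≡ 25
729^12 ≡ 125
729^17 ≡ 817
729^24 ≡ 83
729^34 ≡ 1
Hence ord(729) = 34.

34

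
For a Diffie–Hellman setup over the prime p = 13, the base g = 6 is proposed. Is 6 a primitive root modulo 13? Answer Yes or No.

Yes

φ(13) = 13 − 1 = 12 = 2^2 · 3.
An element g generates (Z/13Z)^× iff g^(12/q) ≢ 1 (mod 13) for each prime q ∈ {2, 3}.
6^6 ≡ 12 (mod 13)  [q = 2: ≢ 1 ✓]
6^4 ≡ 9 (mod 13)  [q = 3: ≢ 1 ✓]
Every test exponent gives a nontrivial residue, hence 6 generates the full group.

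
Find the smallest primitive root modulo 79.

3

φ(79) = 79 − 1 = 78 = 2 · 3 · 13.
g is a primitive root iff g^(78/q) ≢ 1 (mod 79) for each prime q ∈ {2, 3, 13}.
g = 2: 2^39 ≡ 1 — hits 1, so not a primitive root.
g = 3: 3^39 ≡ 78; 3^26 ≡ 23; 3^6 ≡ 18 — none is 1, so 3 is a primitive root.
So 3 is the smallest generator of (Z/79Z)^×.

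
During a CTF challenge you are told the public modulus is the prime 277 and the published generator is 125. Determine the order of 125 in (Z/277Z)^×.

ord(125) | φ(277) = 277 − 1 = 276 = 2^2 · 3 · 23.
Divisors of 276: 1, 2, 3, 4, 6, 12, 23, 46, 69, 92, 138, 276.
Compute 125^d (mod 277) for the divisors d until we hit 1:
125^1 ≡ 125 (mod 277)
125^2 ≡ 113 (mod 277)
125^3 ≡ 275 (mod 277)
125^4 ≡ 27 (mod 277)
125^6 ≡ 4 (mod 277)
125^12 ≡ 16 (mod 277)
125^23 ≡ 217 (mod 277)
125^46 ≡ 276 (mod 277)
125^69 ≡ 60 (mod 277)
125^92 ≡ 1 (mod 277) ✓
So ord_277(125) = 92.

92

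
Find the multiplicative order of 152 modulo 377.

21

ord(152) | φ(377) = φ(13·29) = (13−1)·(29−1) = 12·28 = 336 = 2^4 · 3 · 7.
Divisors of 336: 1, 2, 3, 4, 6, 7, 8, 12, 14, 16, 21, 24, 28, 42, 48, 56, 84, 112, 168, 336.
Compute 152^d (mod 377) for the divisors d until we hit 1:
152^1 ≡ 152 (mod 377)
152^2 ≡ 107 (mod 377)
152^3 ≡ 53 (mod 377)
152^4 ≡ 139 (mod 377)
152^6 ≡ 170 (mod 377)
152^7 ≡ 204 (mod 377)
152^8 ≡ 94 (mod 377)
152^12 ≡ 248 (mod 377)
152^14 ≡ 146 (mod 377)
152^16 ≡ 165 (mod 377)
152^21 ≡ 1 (mod 377) ✓
Hence ord(152) = 21.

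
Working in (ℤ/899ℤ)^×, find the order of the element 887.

60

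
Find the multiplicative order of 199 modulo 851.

132

ord(199) | φ(851) = φ(23·37) = (23−1)·(37−1) = 22·36 = 792 = 2^3 · 3^2 · 11.
Divisors of 792: 1, 2, 3, 4, 6, 8, 9, 11, 12, 18, 22, 24, 33, 36, 44, 66, 72, 88, 99, 132, 198, 264, 396, 792.
Check 199^d mod 851 for each divisor in increasing order:
199^1 ≡ 199 (mod 851)
199^2 ≡ 455 (mod 851)
199^3 ≡ 339 (mod 851)
199^4 ≡ 232 (mod 851)
199^6 ≡ 36 (mod 851)
199^8 ≡ 211 (mod 851)
199^9 ≡ 290 (mod 851)
199^11 ≡ 45 (mod 851)
199^12 ≡ 445 (mod 851)
199^18 ≡ 702 (mod 851)
199^22 ≡ 323 (mod 851)
199^24 ≡ 593 (mod 851)
199^33 ≡ 68 (mod 851)
199^36 ≡ 75 (mod 851)
199^44 ≡ 507 (mod 851)
199^66 ≡ 369 (mod 851)
199^72 ≡ 519 (mod 851)
199^88 ≡ 47 (mod 851)
199^99 ≡ 413 (mod 851)
199^132 ≡ 1 (mod 851) ✓
The smallest such exponent is 132, so the order of 199 is 132.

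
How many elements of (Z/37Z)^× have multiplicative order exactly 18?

6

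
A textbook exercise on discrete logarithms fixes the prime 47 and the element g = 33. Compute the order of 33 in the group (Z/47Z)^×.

46

The order of 33 must divide φ(47) = 47 − 1 = 46 = 2 · 23.
Divisors of 46: 1, 2, 23, 46.
Test each divisor d:
33^1 ≡ 33
33^2 ≡ 8
33^23 ≡ 46
33^46 ≡ 1
So ord_47(33) = 46.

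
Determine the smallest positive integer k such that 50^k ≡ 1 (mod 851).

396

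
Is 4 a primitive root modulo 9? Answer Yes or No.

φ(9) = φ(3^2) = 3·(3−1) = 6 = 2 · 3.
It suffices to check that the order of 4 is not a proper divisor of 6: compute 4^(6/q) for q ∈ {2, 3}.
4^3 ≡ 1 (mod 9)  [q = 2: ≡ 1 ✗]
4^2 ≡ 7 (mod 9)  [q = 3: ≢ 1 ✓]
The check at q = 2 fails, so 4 generates a proper subgroup.

No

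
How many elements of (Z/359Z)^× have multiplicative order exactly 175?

0

φ(359) = 359 − 1 = 358 = 2 · 179.
Since (Z/359Z)^× is cyclic of order 358, the number of elements of order d is φ(d) when d | 358 and 0 otherwise.
Since 175 ∤ 358, the count is 0.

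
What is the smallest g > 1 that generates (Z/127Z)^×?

φ(127) = 127 − 1 = 126 = 2 · 3^2 · 7.
g is a primitive root iff g^(126/q) ≢ 1 (mod 127) for each prime q ∈ {2, 3, 7}.
g = 2: 2^63 ≡ 1 — hits 1, so not a primitive root.
g = 3: 3^63 ≡ 126; 3^42 ≡ 107; 3^18 ≡ 4 — none is 1, so 3 is a primitive root.
So 3 is the smallest generator of (Z/127Z)^×.

3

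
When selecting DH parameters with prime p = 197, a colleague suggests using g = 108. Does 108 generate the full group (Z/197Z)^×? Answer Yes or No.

Yes

φ(197) = 197 − 1 = 196 = 2^2 · 7^2.
Test 108^(196/q) mod 197 for each prime factor q of 196:
108^98 ≡ 196 (mod 197)  [q = 2: ≢ 1 ✓]
108^28 ≡ 36 (mod 197)  [q = 7: ≢ 1 ✓]
All checks pass, so 108 has order 196 and is a primitive root modulo 197.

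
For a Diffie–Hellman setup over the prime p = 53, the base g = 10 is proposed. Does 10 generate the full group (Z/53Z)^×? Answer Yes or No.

φ(53) = 53 − 1 = 52 = 2^2 · 13.
10 is a primitive root mod 53 iff 10^(φ(53)/q) ≢ 1 for every prime q | φ(53), i.e. q ∈ {2, 13}.
10^26 ≡ 1 (mod 53)  [q = 2: ≡ 1 ✗]
10^4 ≡ 36 (mod 53)  [q = 13: ≢ 1 ✓]
The check at q = 2 fails, so 10 generates a proper subgroup.

No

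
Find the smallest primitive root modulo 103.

φ(103) = 103 − 1 = 102 = 2 · 3 · 17.
g is a primitive root iff g^(102/q) ≢ 1 (mod 103) for each prime q ∈ {2, 3, 17}.
g = 2: 2^51 ≡ 1 — hits 1, so not a primitive root.
g = 3: 3^51 ≡ 102; 3^34 ≡ 1 — hits 1, so not a primitive root.
g = 4: 4^51 ≡ 1 — hits 1, so not a primitive root.
g = 5: 5^51 ≡ 102; 5^34 ≡ 56; 5^6 ≡ 72 — none is 1, so 5 is a primitive root.
The smallest primitive root modulo 103 is 5.

5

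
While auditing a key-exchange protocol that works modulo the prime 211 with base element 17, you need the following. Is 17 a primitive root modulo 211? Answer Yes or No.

Yes

φ(211) = 211 − 1 = 210 = 2 · 3 · 5 · 7.
17 is a primitive root mod 211 iff 17^(φ(211)/q) ≢ 1 for every prime q | φ(211), i.e. q ∈ {2, 3, 5, 7}.
17^105 ≡ 210 (mod 211)  [q = 2: ≢ 1 ✓]
17^70 ≡ 196 (mod 211)  [q = 3: ≢ 1 ✓]
17^42 ≡ 71 (mod 211)  [q = 5: ≢ 1 ✓]
17^30 ≡ 144 (mod 211)  [q = 7: ≢ 1 ✓]
All checks pass, so 17 has order 210 and is a primitive root modulo 211.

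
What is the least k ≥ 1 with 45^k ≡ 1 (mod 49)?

Since 45 ∈ (Z/49Z)^×, its order divides φ(49) = φ(7^2) = 7·(7−1) = 42 = 2 · 3 · 7.
Divisors of 42: 1, 2, 3, 6, 7, 14, 21, 42.
Check 45^d mod 49 for each divisor in increasing order:
45^1 ≡ 45
45^2 ≡ 16
45^3 ≡ 34
45^6 ≡ 29
45^7 ≡ 31
45^14 ≡ 30
45^21 ≡ 48
45^42 ≡ 1
Hence ord(45) = 42.

42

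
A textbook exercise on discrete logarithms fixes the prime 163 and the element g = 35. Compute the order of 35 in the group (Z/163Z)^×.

Since 35 ∈ (Z/163Z)^×, its order divides φ(163) = 163 − 1 = 162 = 2 · 3^4.
Divisors of 162: 1, 2, 3, 6, 9, 18, 27, 54, 81, 162.
Compute 35^d (mod 163) for the divisors d until we hit 1:
35^1 ≡ 35 (mod 163)
35^2 ≡ 84 (mod 163)
35^3 ≡ 6 (mod 163)
35^6 ≡ 36 (mod 163)
35^9 ≡ 53 (mod 163)
35^18 ≡ 38 (mod 163)
35^27 ≡ 58 (mod 163)
35^54 ≡ 104 (mod 163)
35^81 ≡ 1 (mod 163) ✓
The smallest such exponent is 81, so the order of 35 is 81.

81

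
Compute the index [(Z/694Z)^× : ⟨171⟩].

1

Since 171 ∈ (Z/694Z)^×, its order divides φ(694) = φ(2)·φ(347) = 1·346 = 346 = 2 · 173.
Divisors of 346: 1, 2, 173, 346.
Test each divisor d:
171^1 ≡ 171
171^2 ≡ 93
171^173 ≡ 693
171^346 ≡ 1
Thus |⟨171⟩| = ord(171) = 346.
[(Z/694Z)^× : ⟨171⟩] = 346/346 = 1.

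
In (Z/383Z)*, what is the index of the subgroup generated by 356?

By Lagrange's theorem, ord_383(356) divides φ(383) = 383 − 1 = 382 = 2 · 191.
Divisors of 382: 1, 2, 191, 382.
Evaluate successive powers at the divisors of 382:
356^1 ≡ 356 (mod 383)
356^2 ≡ 346 (mod 383)
356^191 ≡ 382 (mod 383)
356^382 ≡ 1 (mod 383) ✓
Thus |⟨356⟩| = ord(356) = 382.
Index = |(Z/383Z)^×| / |⟨356⟩| = 382 / 382 = 1.

1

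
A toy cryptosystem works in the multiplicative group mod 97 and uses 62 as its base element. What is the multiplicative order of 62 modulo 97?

6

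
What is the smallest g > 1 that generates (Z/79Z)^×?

φ(79) = 79 − 1 = 78 = 2 · 3 · 13.
g is a primitive root iff g^(78/q) ≢ 1 (mod 79) for each prime q ∈ {2, 3, 13}.
g = 2: 2^39 ≡ 1 — hits 1, so not a primitive root.
g = 3: 3^39 ≡ 78; 3^26 ≡ 23; 3^6 ≡ 18 — none is 1, so 3 is a primitive root.
Hence the least primitive root of 79 is 3.

3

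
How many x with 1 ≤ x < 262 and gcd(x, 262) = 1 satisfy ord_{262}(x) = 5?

φ(262) = φ(2)·φ(131) = 1·130 = 130 = 2 · 5 · 13.
In a cyclic group of order 130, there are φ(d) elements of order d for each divisor d of 130, and zero for non-divisors.
5 | 130, and φ(5) = 5 − 1 = 4.

4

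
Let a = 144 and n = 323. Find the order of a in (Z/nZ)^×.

24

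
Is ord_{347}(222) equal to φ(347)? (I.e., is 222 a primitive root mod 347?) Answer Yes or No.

φ(347) = 347 − 1 = 346 = 2 · 173.
Test 222^(346/q) mod 347 for each prime factor q of 346:
222^173 ≡ 1 (mod 347)  [q = 2: ≡ 1 ✗]
222^2 ≡ 10 (mod 347)  [q = 173: ≢ 1 ✓]
222^173 ≡ 1 shows ord(222) | 173, strictly less than φ(347); not a primitive root.

No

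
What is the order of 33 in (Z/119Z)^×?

6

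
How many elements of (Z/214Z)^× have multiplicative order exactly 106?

φ(214) = φ(2)·φ(107) = 1·106 = 106 = 2 · 53.
Since (Z/214Z)^× is cyclic of order 106, the number of elements of order d is φ(d) when d | 106 and 0 otherwise.
106 = 2 · 53 divides 106, and φ(106) = 52.

52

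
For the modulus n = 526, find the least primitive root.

5

φ(526) = φ(2)·φ(263) = 1·262 = 262 = 2 · 131.
g is a primitive root iff g^(262/q) ≢ 1 (mod 526) for each prime q ∈ {2, 131}.
g = 2: gcd(2, 526) = 2 > 1, not a unit — skip.
g = 3: 3^131 ≡ 1 — hits 1, so not a primitive root.
g = 4: gcd(4, 526) = 2 > 1, not a unit — skip.
g = 5: 5^131 ≡ 525; 5^2 ≡ 25 — none is 1, so 5 is a primitive root.
The smallest primitive root modulo 526 is 5.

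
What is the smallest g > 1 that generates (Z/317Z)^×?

2

φ(317) = 317 − 1 = 316 = 2^2 · 79.
Test candidates g = 2, 3, … against the prime factors q ∈ {2, 79} of φ(317): g is a generator iff g^(316/q) ≢ 1 for every such q.
g = 2: 2^158 ≡ 316; 2^4 ≡ 16 — none is 1, so 2 is a primitive root.
The smallest primitive root modulo 317 is 2.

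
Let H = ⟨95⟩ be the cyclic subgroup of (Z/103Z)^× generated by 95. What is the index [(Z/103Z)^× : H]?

3

ord(95) | φ(103) = 103 − 1 = 102 = 2 · 3 · 17.
Divisors of 102: 1, 2, 3, 6, 17, 34, 51, 102.
Compute 95^d (mod 103) for the divisors d until we hit 1:
95^1 ≡ 95 (mod 103)
95^2 ≡ 64 (mod 103)
95^3 ≡ 3 (mod 103)
95^6 ≡ 9 (mod 103)
95^17 ≡ 102 (mod 103)
95^34 ≡ 1 (mod 103) ✓
So ord_103(95) = 34, hence |⟨95⟩| = 34.
Index = |(Z/103Z)^×| / |⟨95⟩| = 102 / 34 = 3.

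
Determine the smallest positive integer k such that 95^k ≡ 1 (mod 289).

ord(95) | φ(289) = φ(17^2) = 17·(17−1) = 272 = 2^4 · 17.
Divisors of 272: 1, 2, 4, 8, 16, 17, 34, 68, 136, 272.
Compute 95^d (mod 289) for the divisors d until we hit 1:
95^1 ≡ 95
95^2 ≡ 66
95^4 ≡ 21
95^8 ≡ 152
95^16 ≡ 273
95^17 ≡ 214
95^34 ≡ 134
95^68 ≡ 38
95^136 ≡ 288
95^272 ≡ 1
Therefore the multiplicative order of 95 modulo 289 is 272.

272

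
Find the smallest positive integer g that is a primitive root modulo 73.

φ(73) = 73 − 1 = 72 = 2^3 · 3^2.
Test candidates g = 2, 3, … against the prime factors q ∈ {2, 3} of φ(73): g is a generator iff g^(72/q) ≢ 1 for every such q.
g = 2: 2^36 ≡ 1 — hits 1, so not a primitive root.
g = 3: 3^36 ≡ 1 — hits 1, so not a primitive root.
g = 4: 4^36 ≡ 1 — hits 1, so not a primitive root.
g = 5: 5^36 ≡ 72; 5^24 ≡ 8 — none is 1, so 5 is a primitive root.
So 5 is the smallest generator of (Z/73Z)^×.

5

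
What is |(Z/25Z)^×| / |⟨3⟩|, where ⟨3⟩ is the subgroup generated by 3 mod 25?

By Lagrange's theorem, ord_25(3) divides φ(25) = φ(5^2) = 5·(5−1) = 20 = 2^2 · 5.
Divisors of 20: 1, 2, 4, 5, 10, 20.
Check 3^d mod 25 for each divisor in increasing order:
3^1 ≡ 3 (mod 25)
3^2 ≡ 9 (mod 25)
3^4 ≡ 6 (mod 25)
3^5 ≡ 18 (mod 25)
3^10 ≡ 24 (mod 25)
3^20 ≡ 1 (mod 25) ✓
The order of 3 is 20, so the subgroup it generates has 20 elements.
The index is φ(25) / ord(3) = 20 / 20 = 1.

1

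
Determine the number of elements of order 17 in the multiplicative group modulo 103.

φ(103) = 103 − 1 = 102 = 2 · 3 · 17.
In a cyclic group of order 102, there are φ(d) elements of order d for each divisor d of 102, and zero for non-divisors.
17 | 102, and φ(17) = 17 − 1 = 16.

16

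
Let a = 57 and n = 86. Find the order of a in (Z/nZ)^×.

21

ord(57) | φ(86) = φ(2)·φ(43) = 1·42 = 42 = 2 · 3 · 7.
Divisors of 42: 1, 2, 3, 6, 7, 14, 21, 42.
Test each divisor d:
57^1 ≡ 57 (mod 86)
57^2 ≡ 67 (mod 86)
57^3 ≡ 35 (mod 86)
57^6 ≡ 21 (mod 86)
57^7 ≡ 79 (mod 86)
57^14 ≡ 49 (mod 86)
57^21 ≡ 1 (mod 86) ✓
Therefore the multiplicative order of 57 modulo 86 is 21.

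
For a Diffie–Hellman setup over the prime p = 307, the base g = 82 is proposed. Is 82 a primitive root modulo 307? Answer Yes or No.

Yes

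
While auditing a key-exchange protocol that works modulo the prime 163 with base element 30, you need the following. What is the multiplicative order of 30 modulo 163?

18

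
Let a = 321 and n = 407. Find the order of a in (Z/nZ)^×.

90

The order of 321 must divide φ(407) = φ(11·37) = (11−1)·(37−1) = 10·36 = 360 = 2^3 · 3^2 · 5.
Divisors of 360: 1, 2, 3, 4, 5, 6, 8, 9, 10, 12, 15, 18, 20, 24, 30, 36, 40, 45, 60, 72, 90, 120, 180, 360.
Test each divisor d:
321^1 ≡ 321 (mod 407)
321^2 ≡ 70 (mod 407)
321^3 ≡ 85 (mod 407)
321^4 ≡ 16 (mod 407)
321^5 ≡ 252 (mod 407)
321^6 ≡ 306 (mod 407)
321^8 ≡ 256 (mod 407)
321^9 ≡ 369 (mod 407)
321^10 ≡ 12 (mod 407)
321^12 ≡ 26 (mod 407)
321^15 ≡ 175 (mod 407)
321^18 ≡ 223 (mod 407)
321^20 ≡ 144 (mod 407)
321^24 ≡ 269 (mod 407)
321^30 ≡ 100 (mod 407)
321^36 ≡ 75 (mod 407)
321^40 ≡ 386 (mod 407)
321^45 ≡ 406 (mod 407)
321^60 ≡ 232 (mod 407)
321^72 ≡ 334 (mod 407)
321^90 ≡ 1 (mod 407) ✓
So ord_407(321) = 90.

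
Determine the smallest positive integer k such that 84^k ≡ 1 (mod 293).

73

The order of 84 must divide φ(293) = 293 − 1 = 292 = 2^2 · 73.
Divisors of 292: 1, 2, 4, 73, 146, 292.
Compute 84^d (mod 293) for the divisors d until we hit 1:
84^1 ≡ 84 (mod 293)
84^2 ≡ 24 (mod 293)
84^4 ≡ 283 (mod 293)
84^73 ≡ 1 (mod 293) ✓
So ord_293(84) = 73.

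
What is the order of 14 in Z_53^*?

52

The order of 14 must divide φ(53) = 53 − 1 = 52 = 2^2 · 13.
Divisors of 52: 1, 2, 4, 13, 26, 52.
Test each divisor d:
14^1 ≡ 14
14^2 ≡ 37
14^4 ≡ 44
14^13 ≡ 23
14^26 ≡ 52
14^52 ≡ 1
The smallest such exponent is 52, so the order of 14 is 52.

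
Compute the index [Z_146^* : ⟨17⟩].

3

The order of 17 must divide φ(146) = φ(2)·φ(73) = 1·72 = 72 = 2^3 · 3^2.
Divisors of 72: 1, 2, 3, 4, 6, 8, 9, 12, 18, 24, 36, 72.
Check 17^d mod 146 for each divisor in increasing order:
17^1 ≡ 17
17^2 ≡ 143
17^3 ≡ 95
17^4 ≡ 9
17^6 ≡ 119
17^8 ≡ 81
17^9 ≡ 63
17^12 ≡ 145
17^18 ≡ 27
17^24 ≡ 1
So ord_146(17) = 24, hence |⟨17⟩| = 24.
[(Z/146Z)^× : ⟨17⟩] = 72/24 = 3.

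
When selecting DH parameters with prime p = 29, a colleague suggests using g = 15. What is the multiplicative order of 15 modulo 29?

28

By Lagrange's theorem, ord_29(15) divides φ(29) = 29 − 1 = 28 = 2^2 · 7.
Divisors of 28: 1, 2, 4, 7, 14, 28.
Check 15^d mod 29 for each divisor in increasing order:
15^1 ≡ 15 (mod 29)
15^2 ≡ 22 (mod 29)
15^4 ≡ 20 (mod 29)
15^7 ≡ 17 (mod 29)
15^14 ≡ 28 (mod 29)
15^28 ≡ 1 (mod 29) ✓
The smallest such exponent is 28, so the order of 15 is 28.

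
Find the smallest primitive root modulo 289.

3

φ(289) = φ(17^2) = 17·(17−1) = 272 = 2^4 · 17.
Test candidates g = 2, 3, … against the prime factors q ∈ {2, 17} of φ(289): g is a generator iff g^(272/q) ≢ 1 for every such q.
g = 2: 2^136 ≡ 1 — hits 1, so not a primitive root.
g = 3: 3^136 ≡ 288; 3^16 ≡ 171 — none is 1, so 3 is a primitive root.
Hence the least primitive root of 289 is 3.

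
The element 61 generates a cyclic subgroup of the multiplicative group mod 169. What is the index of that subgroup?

4

ord(61) | φ(169) = φ(13^2) = 13·(13−1) = 156 = 2^2 · 3 · 13.
Divisors of 156: 1, 2, 3, 4, 6, 12, 13, 26, 39, 52, 78, 156.
Test each divisor d:
61^1 ≡ 61 (mod 169)
61^2 ≡ 3 (mod 169)
61^3 ≡ 14 (mod 169)
61^4 ≡ 9 (mod 169)
61^6 ≡ 27 (mod 169)
61^12 ≡ 53 (mod 169)
61^13 ≡ 22 (mod 169)
61^26 ≡ 146 (mod 169)
61^39 ≡ 1 (mod 169) ✓
Thus |⟨61⟩| = ord(61) = 39.
The index is φ(169) / ord(61) = 156 / 39 = 4.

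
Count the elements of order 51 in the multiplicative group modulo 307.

32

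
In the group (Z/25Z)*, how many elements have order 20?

8

φ(25) = φ(5^2) = 5·(5−1) = 20 = 2^2 · 5.
In a cyclic group of order 20, there are φ(d) elements of order d for each divisor d of 20, and zero for non-divisors.
20 = 2^2 · 5 divides 20, and φ(20) = 8.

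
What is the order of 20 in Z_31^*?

Since 20 ∈ (Z/31Z)^×, its order divides φ(31) = 31 − 1 = 30 = 2 · 3 · 5.
Divisors of 30: 1, 2, 3, 5, 6, 10, 15, 30.
Check 20^d mod 31 for each divisor in increasing order:
20^1 ≡ 20 (mod 31)
20^2 ≡ 28 (mod 31)
20^3 ≡ 2 (mod 31)
20^5 ≡ 25 (mod 31)
20^6 ≡ 4 (mod 31)
20^10 ≡ 5 (mod 31)
20^15 ≡ 1 (mod 31) ✓
The smallest such exponent is 15, so the order of 20 is 15.

15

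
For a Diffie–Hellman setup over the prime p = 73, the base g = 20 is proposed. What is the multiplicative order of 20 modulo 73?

72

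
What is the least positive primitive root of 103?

φ(103) = 103 − 1 = 102 = 2 · 3 · 17.
g is a primitive root iff g^(102/q) ≢ 1 (mod 103) for each prime q ∈ {2, 3, 17}.
g = 2: 2^51 ≡ 1 — hits 1, so not a primitive root.
g = 3: 3^51 ≡ 102; 3^34 ≡ 1 — hits 1, so not a primitive root.
g = 4: 4^51 ≡ 1 — hits 1, so not a primitive root.
g = 5: 5^51 ≡ 102; 5^34 ≡ 56; 5^6 ≡ 72 — none is 1, so 5 is a primitive root.
So 5 is the smallest generator of (Z/103Z)^×.

5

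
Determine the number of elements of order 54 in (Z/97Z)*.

φ(97) = 97 − 1 = 96 = 2^5 · 3.
In a cyclic group of order 96, there are φ(d) elements of order d for each divisor d of 96, and zero for non-divisors.
Here 96 is not a multiple of 54, so there are no elements of order 54.

0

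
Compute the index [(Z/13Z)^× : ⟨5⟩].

3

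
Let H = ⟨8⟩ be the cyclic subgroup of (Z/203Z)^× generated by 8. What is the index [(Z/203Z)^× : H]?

6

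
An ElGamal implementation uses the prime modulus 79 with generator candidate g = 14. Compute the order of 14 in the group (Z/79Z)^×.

ord(14) | φ(79) = 79 − 1 = 78 = 2 · 3 · 13.
Divisors of 78: 1, 2, 3, 6, 13, 26, 39, 78.
Compute 14^d (mod 79) for the divisors d until we hit 1:
14^1 ≡ 14 (mod 79)
14^2 ≡ 38 (mod 79)
14^3 ≡ 58 (mod 79)
14^6 ≡ 46 (mod 79)
14^13 ≡ 78 (mod 79)
14^26 ≡ 1 (mod 79) ✓
So ord_79(14) = 26.

26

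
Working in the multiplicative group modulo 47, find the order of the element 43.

The order of 43 must divide φ(47) = 47 − 1 = 46 = 2 · 23.
Divisors of 46: 1, 2, 23, 46.
Check 43^d mod 47 for each divisor in increasing order:
43^1 ≡ 43 (mod 47)
43^2 ≡ 16 (mod 47)
43^23 ≡ 46 (mod 47)
43^46 ≡ 1 (mod 47) ✓
The smallest such exponent is 46, so the order of 43 is 46.

46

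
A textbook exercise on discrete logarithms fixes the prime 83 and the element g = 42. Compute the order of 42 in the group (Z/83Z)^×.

82

Since 42 ∈ (Z/83Z)^×, its order divides φ(83) = 83 − 1 = 82 = 2 · 41.
Divisors of 82: 1, 2, 41, 82.
Evaluate successive powers at the divisors of 82:
42^1 ≡ 42 (mod 83)
42^2 ≡ 21 (mod 83)
42^41 ≡ 82 (mod 83)
42^82 ≡ 1 (mod 83) ✓
So ord_83(42) = 82.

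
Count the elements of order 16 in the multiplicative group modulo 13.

φ(13) = 13 − 1 = 12 = 2^2 · 3.
(Z/13Z)^× is cyclic (|G| = 12); a cyclic group of order m has exactly φ(d) elements of each order d | m, and none otherwise.
Since 16 ∤ 12, the count is 0.

0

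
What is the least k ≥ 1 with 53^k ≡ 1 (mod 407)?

Since 53 ∈ (Z/407Z)^×, its order divides φ(407) = φ(11·37) = (11−1)·(37−1) = 10·36 = 360 = 2^3 · 3^2 · 5.
Divisors of 360: 1, 2, 3, 4, 5, 6, 8, 9, 10, 12, 15, 18, 20, 24, 30, 36, 40, 45, 60, 72, 90, 120, 180, 360.
Evaluate successive powers at the divisors of 360:
53^1 ≡ 53
53^2 ≡ 367
53^3 ≡ 322
53^4 ≡ 379
53^5 ≡ 144
53^6 ≡ 306
53^8 ≡ 377
53^9 ≡ 38
53^10 ≡ 386
53^12 ≡ 26
53^15 ≡ 232
53^18 ≡ 223
53^20 ≡ 34
53^24 ≡ 269
53^30 ≡ 100
53^36 ≡ 75
53^40 ≡ 342
53^45 ≡ 1
So ord_407(53) = 45.

45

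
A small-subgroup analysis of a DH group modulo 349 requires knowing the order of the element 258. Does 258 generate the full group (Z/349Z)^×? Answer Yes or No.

No

φ(349) = 349 − 1 = 348 = 2^2 · 3 · 29.
An element g generates (Z/349Z)^× iff g^(348/q) ≢ 1 (mod 349) for each prime q ∈ {2, 3, 29}.
258^174 ≡ 1 (mod 349)  [q = 2: ≡ 1 ✗]
258^116 ≡ 122 (mod 349)  [q = 3: ≢ 1 ✓]
258^12 ≡ 313 (mod 349)  [q = 29: ≢ 1 ✓]
258^174 ≡ 1 shows ord(258) | 174, strictly less than φ(349); not a primitive root.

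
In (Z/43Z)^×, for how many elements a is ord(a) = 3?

2

φ(43) = 43 − 1 = 42 = 2 · 3 · 7.
In a cyclic group of order 42, there are φ(d) elements of order d for each divisor d of 42, and zero for non-divisors.
3 | 42, and φ(3) = 3 − 1 = 2.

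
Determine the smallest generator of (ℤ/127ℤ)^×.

φ(127) = 127 − 1 = 126 = 2 · 3^2 · 7.
g is a primitive root iff g^(126/q) ≢ 1 (mod 127) for each prime q ∈ {2, 3, 7}.
g = 2: 2^63 ≡ 1 — hits 1, so not a primitive root.
g = 3: 3^63 ≡ 126; 3^42 ≡ 107; 3^18 ≡ 4 — none is 1, so 3 is a primitive root.
The smallest primitive root modulo 127 is 3.

3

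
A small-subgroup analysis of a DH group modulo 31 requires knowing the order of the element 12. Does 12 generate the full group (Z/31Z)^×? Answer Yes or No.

φ(31) = 31 − 1 = 30 = 2 · 3 · 5.
An element g generates (Z/31Z)^× iff g^(30/q) ≢ 1 (mod 31) for each prime q ∈ {2, 3, 5}.
12^15 ≡ 30 (mod 31)  [q = 2: ≢ 1 ✓]
12^10 ≡ 25 (mod 31)  [q = 3: ≢ 1 ✓]
12^6 ≡ 2 (mod 31)  [q = 5: ≢ 1 ✓]
All checks pass, so 12 has order 30 and is a primitive root modulo 31.

Yes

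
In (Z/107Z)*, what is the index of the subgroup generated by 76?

2

Since 76 ∈ (Z/107Z)^×, its order divides φ(107) = 107 − 1 = 106 = 2 · 53.
Divisors of 106: 1, 2, 53, 106.
Compute 76^d (mod 107) for the divisors d until we hit 1:
76^1 ≡ 76 (mod 107)
76^2 ≡ 105 (mod 107)
76^53 ≡ 1 (mod 107) ✓
Thus |⟨76⟩| = ord(76) = 53.
[(Z/107Z)^× : ⟨76⟩] = 106/53 = 2.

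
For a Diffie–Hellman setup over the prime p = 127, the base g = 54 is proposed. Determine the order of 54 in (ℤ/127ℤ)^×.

The order of 54 must divide φ(127) = 127 − 1 = 126 = 2 · 3^2 · 7.
Divisors of 126: 1, 2, 3, 6, 7, 9, 14, 18, 21, 42, 63, 126.
Compute 54^d (mod 127) for the divisors d until we hit 1:
54^1 ≡ 54 (mod 127)
54^2 ≡ 122 (mod 127)
54^3 ≡ 111 (mod 127)
54^6 ≡ 2 (mod 127)
54^7 ≡ 108 (mod 127)
54^9 ≡ 95 (mod 127)
54^14 ≡ 107 (mod 127)
54^18 ≡ 8 (mod 127)
54^21 ≡ 126 (mod 127)
54^42 ≡ 1 (mod 127) ✓
The smallest such exponent is 42, so the order of 54 is 42.

42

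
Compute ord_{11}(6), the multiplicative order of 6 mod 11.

10

ord(6) | φ(11) = 11 − 1 = 10 = 2 · 5.
Divisors of 10: 1, 2, 5, 10.
Test each divisor d:
6^1 ≡ 6 (mod 11)
6^2 ≡ 3 (mod 11)
6^5 ≡ 10 (mod 11)
6^10 ≡ 1 (mod 11) ✓
Therefore the multiplicative order of 6 modulo 11 is 10.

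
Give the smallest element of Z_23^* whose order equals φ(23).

φ(23) = 23 − 1 = 22 = 2 · 11.
g is a primitive root iff g^(22/q) ≢ 1 (mod 23) for each prime q ∈ {2, 11}.
g = 2: 2^11 ≡ 1 — hits 1, so not a primitive root.
g = 3: 3^11 ≡ 1 — hits 1, so not a primitive root.
g = 4: 4^11 ≡ 1 — hits 1, so not a primitive root.
g = 5: 5^11 ≡ 22; 5^2 ≡ 2 — none is 1, so 5 is a primitive root.
Hence the least primitive root of 23 is 5.

5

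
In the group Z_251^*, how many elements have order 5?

4

φ(251) = 251 − 1 = 250 = 2 · 5^3.
In a cyclic group of order 250, there are φ(d) elements of order d for each divisor d of 250, and zero for non-divisors.
5 | 250, and φ(5) = 5 − 1 = 4.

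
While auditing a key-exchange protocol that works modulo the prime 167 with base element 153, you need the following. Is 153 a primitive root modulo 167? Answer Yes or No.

Yes

φ(167) = 167 − 1 = 166 = 2 · 83.
153 is a primitive root mod 167 iff 153^(φ(167)/q) ≢ 1 for every prime q | φ(167), i.e. q ∈ {2, 83}.
153^83 ≡ 166 (mod 167)  [q = 2: ≢ 1 ✓]
153^2 ≡ 29 (mod 167)  [q = 83: ≢ 1 ✓]
All checks pass, so 153 has order 166 and is a primitive root modulo 167.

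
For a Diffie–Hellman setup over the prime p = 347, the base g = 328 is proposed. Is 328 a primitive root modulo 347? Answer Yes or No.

φ(347) = 347 − 1 = 346 = 2 · 173.
328 is a primitive root mod 347 iff 328^(φ(347)/q) ≢ 1 for every prime q | φ(347), i.e. q ∈ {2, 173}.
328^173 ≡ 1 (mod 347)  [q = 2: ≡ 1 ✗]
328^2 ≡ 14 (mod 347)  [q = 173: ≢ 1 ✓]
328^173 ≡ 1 shows ord(328) | 173, strictly less than φ(347); not a primitive root.

No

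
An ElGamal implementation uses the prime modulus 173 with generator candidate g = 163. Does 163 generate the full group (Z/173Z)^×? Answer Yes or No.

No

φ(173) = 173 − 1 = 172 = 2^2 · 43.
163 is a primitive root mod 173 iff 163^(φ(173)/q) ≢ 1 for every prime q | φ(173), i.e. q ∈ {2, 43}.
163^86 ≡ 1 (mod 173)  [q = 2: ≡ 1 ✗]
163^4 ≡ 139 (mod 173)  [q = 43: ≢ 1 ✓]
163^86 ≡ 1 shows ord(163) | 86, strictly less than φ(173); not a primitive root.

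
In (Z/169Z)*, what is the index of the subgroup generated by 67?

Since 67 ∈ (Z/169Z)^×, its order divides φ(169) = φ(13^2) = 13·(13−1) = 156 = 2^2 · 3 · 13.
Divisors of 156: 1, 2, 3, 4, 6, 12, 13, 26, 39, 52, 78, 156.
Test each divisor d:
67^1 ≡ 67 (mod 169)
67^2 ≡ 95 (mod 169)
67^3 ≡ 112 (mod 169)
67^4 ≡ 68 (mod 169)
67^6 ≡ 38 (mod 169)
67^12 ≡ 92 (mod 169)
67^13 ≡ 80 (mod 169)
67^26 ≡ 147 (mod 169)
67^39 ≡ 99 (mod 169)
67^52 ≡ 146 (mod 169)
67^78 ≡ 168 (mod 169)
67^156 ≡ 1 (mod 169) ✓
So ord_169(67) = 156, hence |⟨67⟩| = 156.
Index = |(Z/169Z)^×| / |⟨67⟩| = 156 / 156 = 1.

1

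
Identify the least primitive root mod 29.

φ(29) = 29 − 1 = 28 = 2^2 · 7.
Test candidates g = 2, 3, … against the prime factors q ∈ {2, 7} of φ(29): g is a generator iff g^(28/q) ≢ 1 for every such q.
g = 2: 2^14 ≡ 28; 2^4 ≡ 16 — none is 1, so 2 is a primitive root.
So 2 is the smallest generator of (Z/29Z)^×.

2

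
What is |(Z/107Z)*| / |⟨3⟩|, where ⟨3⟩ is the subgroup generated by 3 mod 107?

2

Since 3 ∈ (Z/107Z)^×, its order divides φ(107) = 107 − 1 = 106 = 2 · 53.
Divisors of 106: 1, 2, 53, 106.
Test each divisor d:
3^1 ≡ 3
3^2 ≡ 9
3^53 ≡ 1
So ord_107(3) = 53, hence |⟨3⟩| = 53.
[(Z/107Z)^× : ⟨3⟩] = 106/53 = 2.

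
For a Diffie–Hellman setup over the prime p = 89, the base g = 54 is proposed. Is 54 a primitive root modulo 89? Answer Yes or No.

φ(89) = 89 − 1 = 88 = 2^3 · 11.
An element g generates (Z/89Z)^× iff g^(88/q) ≢ 1 (mod 89) for each prime q ∈ {2, 11}.
54^44 ≡ 88 (mod 89)  [q = 2: ≢ 1 ✓]
54^8 ≡ 16 (mod 89)  [q = 11: ≢ 1 ✓]
None equal 1, so ord_89(54) = 88: 54 is a primitive root.

Yes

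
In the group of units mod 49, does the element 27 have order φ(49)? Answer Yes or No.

φ(49) = φ(7^2) = 7·(7−1) = 42 = 2 · 3 · 7.
It suffices to check that the order of 27 is not a proper divisor of 42: compute 27^(42/q) for q ∈ {2, 3, 7}.
27^21 ≡ 48 (mod 49)  [q = 2: ≢ 1 ✓]
27^14 ≡ 1 (mod 49)  [q = 3: ≡ 1 ✗]
27^6 ≡ 29 (mod 49)  [q = 7: ≢ 1 ✓]
Since 27^14 ≡ 1, the order of 27 divides 14 < 42, so 27 is not a primitive root.

No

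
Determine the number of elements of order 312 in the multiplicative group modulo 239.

φ(239) = 239 − 1 = 238 = 2 · 7 · 17.
Since (Z/239Z)^× is cyclic of order 238, the number of elements of order d is φ(d) when d | 238 and 0 otherwise.
Since 312 ∤ 238, the count is 0.

0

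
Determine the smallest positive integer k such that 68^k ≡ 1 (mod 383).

191

ord(68) | φ(383) = 383 − 1 = 382 = 2 · 191.
Divisors of 382: 1, 2, 191, 382.
Compute 68^d (mod 383) for the divisors d until we hit 1:
68^1 ≡ 68 (mod 383)
68^2 ≡ 28 (mod 383)
68^191 ≡ 1 (mod 383) ✓
Hence ord(68) = 191.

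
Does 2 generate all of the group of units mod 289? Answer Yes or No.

φ(289) = φ(17^2) = 17·(17−1) = 272 = 2^4 · 17.
Test 2^(272/q) mod 289 for each prime factor q of 272:
2^136 ≡ 1 (mod 289)  [q = 2: ≡ 1 ✗]
2^16 ≡ 222 (mod 289)  [q = 17: ≢ 1 ✓]
2^136 ≡ 1 shows ord(2) | 136, strictly less than φ(289); not a primitive root.

No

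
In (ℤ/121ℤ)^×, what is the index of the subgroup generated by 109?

5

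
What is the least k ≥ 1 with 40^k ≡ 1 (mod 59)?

58

By Lagrange's theorem, ord_59(40) divides φ(59) = 59 − 1 = 58 = 2 · 29.
Divisors of 58: 1, 2, 29, 58.
Test each divisor d:
40^1 ≡ 40 (mod 59)
40^2 ≡ 7 (mod 59)
40^29 ≡ 58 (mod 59)
40^58 ≡ 1 (mod 59) ✓
Therefore the multiplicative order of 40 modulo 59 is 58.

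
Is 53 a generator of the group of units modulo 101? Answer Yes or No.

Yes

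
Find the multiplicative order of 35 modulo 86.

7

By Lagrange's theorem, ord_86(35) divides φ(86) = φ(2)·φ(43) = 1·42 = 42 = 2 · 3 · 7.
Divisors of 42: 1, 2, 3, 6, 7, 14, 21, 42.
Compute 35^d (mod 86) for the divisors d until we hit 1:
35^1 ≡ 35
35^2 ≡ 21
35^3 ≡ 47
35^6 ≡ 59
35^7 ≡ 1
So ord_86(35) = 7.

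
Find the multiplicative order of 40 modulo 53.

26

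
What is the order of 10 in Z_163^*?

The order of 10 must divide φ(163) = 163 − 1 = 162 = 2 · 3^4.
Divisors of 162: 1, 2, 3, 6, 9, 18, 27, 54, 81, 162.
Compute 10^d (mod 163) for the divisors d until we hit 1:
10^1 ≡ 10 (mod 163)
10^2 ≡ 100 (mod 163)
10^3 ≡ 22 (mod 163)
10^6 ≡ 158 (mod 163)
10^9 ≡ 53 (mod 163)
10^18 ≡ 38 (mod 163)
10^27 ≡ 58 (mod 163)
10^54 ≡ 104 (mod 163)
10^81 ≡ 1 (mod 163) ✓
Hence ord(10) = 81.

81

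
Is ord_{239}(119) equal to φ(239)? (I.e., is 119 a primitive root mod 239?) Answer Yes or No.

φ(239) = 239 − 1 = 238 = 2 · 7 · 17.
119 is a primitive root mod 239 iff 119^(φ(239)/q) ≢ 1 for every prime q | φ(239), i.e. q ∈ {2, 7, 17}.
119^119 ≡ 238 (mod 239)  [q = 2: ≢ 1 ✓]
119^34 ≡ 44 (mod 239)  [q = 7: ≢ 1 ✓]
119^14 ≡ 67 (mod 239)  [q = 17: ≢ 1 ✓]
Every test exponent gives a nontrivial residue, hence 119 generates the full group.

Yes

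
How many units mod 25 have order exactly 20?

φ(25) = φ(5^2) = 5·(5−1) = 20 = 2^2 · 5.
Since (Z/25Z)^× is cyclic of order 20, the number of elements of order d is φ(d) when d | 20 and 0 otherwise.
20 = 2^2 · 5 divides 20, and φ(20) = 8.

8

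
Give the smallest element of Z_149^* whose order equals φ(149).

2

φ(149) = 149 − 1 = 148 = 2^2 · 37.
Test candidates g = 2, 3, … against the prime factors q ∈ {2, 37} of φ(149): g is a generator iff g^(148/q) ≢ 1 for every such q.
g = 2: 2^74 ≡ 148; 2^4 ≡ 16 — none is 1, so 2 is a primitive root.
Hence the least primitive root of 149 is 2.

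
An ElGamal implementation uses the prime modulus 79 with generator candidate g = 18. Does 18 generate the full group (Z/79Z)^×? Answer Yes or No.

φ(79) = 79 − 1 = 78 = 2 · 3 · 13.
18 is a primitive root mod 79 iff 18^(φ(79)/q) ≢ 1 for every prime q | φ(79), i.e. q ∈ {2, 3, 13}.
18^39 ≡ 1 (mod 79)  [q = 2: ≡ 1 ✗]
18^26 ≡ 1 (mod 79)  [q = 3: ≡ 1 ✗]
18^6 ≡ 38 (mod 79)  [q = 13: ≢ 1 ✓]
Since 18^39 ≡ 1, the order of 18 divides 39 < 78, so 18 is not a primitive root.

No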